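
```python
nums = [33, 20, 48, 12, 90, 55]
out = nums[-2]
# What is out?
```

nums has length 6. Negative index -2 maps to positive index 6 + (-2) = 4. nums[4] = 90.

90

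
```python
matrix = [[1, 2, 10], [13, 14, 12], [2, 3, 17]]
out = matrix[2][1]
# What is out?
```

matrix[2] = [2, 3, 17]. Taking column 1 of that row yields 3.

3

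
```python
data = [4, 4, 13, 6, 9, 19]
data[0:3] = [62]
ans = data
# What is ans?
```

data starts as [4, 4, 13, 6, 9, 19] (length 6). The slice data[0:3] covers indices [0, 1, 2] with values [4, 4, 13]. Replacing that slice with [62] (different length) produces [62, 6, 9, 19].

[62, 6, 9, 19]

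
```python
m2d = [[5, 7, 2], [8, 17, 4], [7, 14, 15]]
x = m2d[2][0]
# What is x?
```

m2d[2] = [7, 14, 15]. Taking column 0 of that row yields 7.

7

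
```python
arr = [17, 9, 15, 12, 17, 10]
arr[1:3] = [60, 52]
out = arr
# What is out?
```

arr starts as [17, 9, 15, 12, 17, 10] (length 6). The slice arr[1:3] covers indices [1, 2] with values [9, 15]. Replacing that slice with [60, 52] (same length) produces [17, 60, 52, 12, 17, 10].

[17, 60, 52, 12, 17, 10]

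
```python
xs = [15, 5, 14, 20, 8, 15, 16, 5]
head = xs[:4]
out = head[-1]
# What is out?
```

xs has length 8. The slice xs[:4] selects indices [0, 1, 2, 3] (0->15, 1->5, 2->14, 3->20), giving [15, 5, 14, 20]. So head = [15, 5, 14, 20]. Then head[-1] = 20.

20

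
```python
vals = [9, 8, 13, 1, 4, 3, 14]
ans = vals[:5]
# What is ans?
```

vals has length 7. The slice vals[:5] selects indices [0, 1, 2, 3, 4] (0->9, 1->8, 2->13, 3->1, 4->4), giving [9, 8, 13, 1, 4].

[9, 8, 13, 1, 4]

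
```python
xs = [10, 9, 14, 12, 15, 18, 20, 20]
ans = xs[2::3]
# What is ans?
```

xs has length 8. The slice xs[2::3] selects indices [2, 5] (2->14, 5->18), giving [14, 18].

[14, 18]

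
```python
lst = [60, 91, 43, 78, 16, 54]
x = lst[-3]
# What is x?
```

lst has length 6. Negative index -3 maps to positive index 6 + (-3) = 3. lst[3] = 78.

78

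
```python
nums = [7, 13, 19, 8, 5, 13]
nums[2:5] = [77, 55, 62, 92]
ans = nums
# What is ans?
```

nums starts as [7, 13, 19, 8, 5, 13] (length 6). The slice nums[2:5] covers indices [2, 3, 4] with values [19, 8, 5]. Replacing that slice with [77, 55, 62, 92] (different length) produces [7, 13, 77, 55, 62, 92, 13].

[7, 13, 77, 55, 62, 92, 13]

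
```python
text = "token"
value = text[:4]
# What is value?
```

text has length 5. The slice text[:4] selects indices [0, 1, 2, 3] (0->'t', 1->'o', 2->'k', 3->'e'), giving 'toke'.

'toke'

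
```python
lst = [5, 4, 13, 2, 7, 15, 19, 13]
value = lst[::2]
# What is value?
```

lst has length 8. The slice lst[::2] selects indices [0, 2, 4, 6] (0->5, 2->13, 4->7, 6->19), giving [5, 13, 7, 19].

[5, 13, 7, 19]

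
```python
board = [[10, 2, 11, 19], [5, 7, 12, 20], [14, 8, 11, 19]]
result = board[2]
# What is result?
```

board has 3 rows. Row 2 is [14, 8, 11, 19].

[14, 8, 11, 19]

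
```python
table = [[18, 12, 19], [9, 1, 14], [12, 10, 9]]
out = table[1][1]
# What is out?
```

table[1] = [9, 1, 14]. Taking column 1 of that row yields 1.

1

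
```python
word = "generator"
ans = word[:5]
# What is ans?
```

word has length 9. The slice word[:5] selects indices [0, 1, 2, 3, 4] (0->'g', 1->'e', 2->'n', 3->'e', 4->'r'), giving 'gener'.

'gener'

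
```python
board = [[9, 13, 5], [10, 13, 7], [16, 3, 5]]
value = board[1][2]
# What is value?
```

board[1] = [10, 13, 7]. Taking column 2 of that row yields 7.

7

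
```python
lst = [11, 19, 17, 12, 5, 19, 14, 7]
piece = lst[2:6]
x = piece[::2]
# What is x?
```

lst has length 8. The slice lst[2:6] selects indices [2, 3, 4, 5] (2->17, 3->12, 4->5, 5->19), giving [17, 12, 5, 19]. So piece = [17, 12, 5, 19]. piece has length 4. The slice piece[::2] selects indices [0, 2] (0->17, 2->5), giving [17, 5].

[17, 5]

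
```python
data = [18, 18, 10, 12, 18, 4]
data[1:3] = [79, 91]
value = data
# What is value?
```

data starts as [18, 18, 10, 12, 18, 4] (length 6). The slice data[1:3] covers indices [1, 2] with values [18, 10]. Replacing that slice with [79, 91] (same length) produces [18, 79, 91, 12, 18, 4].

[18, 79, 91, 12, 18, 4]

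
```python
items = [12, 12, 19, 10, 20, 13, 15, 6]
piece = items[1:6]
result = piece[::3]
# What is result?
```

items has length 8. The slice items[1:6] selects indices [1, 2, 3, 4, 5] (1->12, 2->19, 3->10, 4->20, 5->13), giving [12, 19, 10, 20, 13]. So piece = [12, 19, 10, 20, 13]. piece has length 5. The slice piece[::3] selects indices [0, 3] (0->12, 3->20), giving [12, 20].

[12, 20]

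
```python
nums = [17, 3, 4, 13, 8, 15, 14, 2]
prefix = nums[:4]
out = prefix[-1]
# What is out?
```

nums has length 8. The slice nums[:4] selects indices [0, 1, 2, 3] (0->17, 1->3, 2->4, 3->13), giving [17, 3, 4, 13]. So prefix = [17, 3, 4, 13]. Then prefix[-1] = 13.

13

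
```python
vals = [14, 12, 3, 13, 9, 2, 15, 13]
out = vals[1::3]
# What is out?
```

vals has length 8. The slice vals[1::3] selects indices [1, 4, 7] (1->12, 4->9, 7->13), giving [12, 9, 13].

[12, 9, 13]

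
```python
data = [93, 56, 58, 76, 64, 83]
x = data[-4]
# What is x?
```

data has length 6. Negative index -4 maps to positive index 6 + (-4) = 2. data[2] = 58.

58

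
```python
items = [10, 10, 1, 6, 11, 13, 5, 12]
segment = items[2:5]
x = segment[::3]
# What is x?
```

items has length 8. The slice items[2:5] selects indices [2, 3, 4] (2->1, 3->6, 4->11), giving [1, 6, 11]. So segment = [1, 6, 11]. segment has length 3. The slice segment[::3] selects indices [0] (0->1), giving [1].

[1]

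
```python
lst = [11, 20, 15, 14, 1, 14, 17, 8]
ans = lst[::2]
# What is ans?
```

lst has length 8. The slice lst[::2] selects indices [0, 2, 4, 6] (0->11, 2->15, 4->1, 6->17), giving [11, 15, 1, 17].

[11, 15, 1, 17]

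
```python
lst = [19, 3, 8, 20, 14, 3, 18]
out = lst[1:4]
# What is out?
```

lst has length 7. The slice lst[1:4] selects indices [1, 2, 3] (1->3, 2->8, 3->20), giving [3, 8, 20].

[3, 8, 20]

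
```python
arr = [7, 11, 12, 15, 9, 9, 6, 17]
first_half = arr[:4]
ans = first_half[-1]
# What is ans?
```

arr has length 8. The slice arr[:4] selects indices [0, 1, 2, 3] (0->7, 1->11, 2->12, 3->15), giving [7, 11, 12, 15]. So first_half = [7, 11, 12, 15]. Then first_half[-1] = 15.

15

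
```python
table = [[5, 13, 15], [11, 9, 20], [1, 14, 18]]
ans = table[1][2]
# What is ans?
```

table[1] = [11, 9, 20]. Taking column 2 of that row yields 20.

20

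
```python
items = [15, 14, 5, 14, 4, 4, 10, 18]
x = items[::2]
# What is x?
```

items has length 8. The slice items[::2] selects indices [0, 2, 4, 6] (0->15, 2->5, 4->4, 6->10), giving [15, 5, 4, 10].

[15, 5, 4, 10]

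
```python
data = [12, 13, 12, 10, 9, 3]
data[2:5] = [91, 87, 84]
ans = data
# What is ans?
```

data starts as [12, 13, 12, 10, 9, 3] (length 6). The slice data[2:5] covers indices [2, 3, 4] with values [12, 10, 9]. Replacing that slice with [91, 87, 84] (same length) produces [12, 13, 91, 87, 84, 3].

[12, 13, 91, 87, 84, 3]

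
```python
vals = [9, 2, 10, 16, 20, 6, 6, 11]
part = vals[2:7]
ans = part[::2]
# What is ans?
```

vals has length 8. The slice vals[2:7] selects indices [2, 3, 4, 5, 6] (2->10, 3->16, 4->20, 5->6, 6->6), giving [10, 16, 20, 6, 6]. So part = [10, 16, 20, 6, 6]. part has length 5. The slice part[::2] selects indices [0, 2, 4] (0->10, 2->20, 4->6), giving [10, 20, 6].

[10, 20, 6]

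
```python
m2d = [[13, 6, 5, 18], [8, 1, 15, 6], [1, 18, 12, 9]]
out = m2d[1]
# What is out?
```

m2d has 3 rows. Row 1 is [8, 1, 15, 6].

[8, 1, 15, 6]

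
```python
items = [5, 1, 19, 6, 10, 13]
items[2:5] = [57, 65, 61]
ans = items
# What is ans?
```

items starts as [5, 1, 19, 6, 10, 13] (length 6). The slice items[2:5] covers indices [2, 3, 4] with values [19, 6, 10]. Replacing that slice with [57, 65, 61] (same length) produces [5, 1, 57, 65, 61, 13].

[5, 1, 57, 65, 61, 13]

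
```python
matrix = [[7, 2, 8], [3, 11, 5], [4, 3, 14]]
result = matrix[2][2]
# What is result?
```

matrix[2] = [4, 3, 14]. Taking column 2 of that row yields 14.

14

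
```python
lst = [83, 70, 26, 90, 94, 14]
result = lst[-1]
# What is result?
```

lst has length 6. Negative index -1 maps to positive index 6 + (-1) = 5. lst[5] = 14.

14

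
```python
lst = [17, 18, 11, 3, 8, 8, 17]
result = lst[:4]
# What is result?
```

lst has length 7. The slice lst[:4] selects indices [0, 1, 2, 3] (0->17, 1->18, 2->11, 3->3), giving [17, 18, 11, 3].

[17, 18, 11, 3]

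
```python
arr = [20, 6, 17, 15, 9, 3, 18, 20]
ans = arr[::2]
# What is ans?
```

arr has length 8. The slice arr[::2] selects indices [0, 2, 4, 6] (0->20, 2->17, 4->9, 6->18), giving [20, 17, 9, 18].

[20, 17, 9, 18]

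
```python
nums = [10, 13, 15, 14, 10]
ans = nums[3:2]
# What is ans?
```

nums has length 5. The slice nums[3:2] resolves to an empty index range, so the result is [].

[]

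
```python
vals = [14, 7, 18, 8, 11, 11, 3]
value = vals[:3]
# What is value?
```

vals has length 7. The slice vals[:3] selects indices [0, 1, 2] (0->14, 1->7, 2->18), giving [14, 7, 18].

[14, 7, 18]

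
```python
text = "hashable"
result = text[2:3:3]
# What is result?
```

text has length 8. The slice text[2:3:3] selects indices [2] (2->'s'), giving 's'.

's'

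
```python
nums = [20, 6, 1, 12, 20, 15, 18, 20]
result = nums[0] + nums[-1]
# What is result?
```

nums has length 8. nums[0] = 20.
nums has length 8. Negative index -1 maps to positive index 8 + (-1) = 7. nums[7] = 20.
Sum: 20 + 20 = 40.

40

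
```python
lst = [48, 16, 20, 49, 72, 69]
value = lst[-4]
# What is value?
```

lst has length 6. Negative index -4 maps to positive index 6 + (-4) = 2. lst[2] = 20.

20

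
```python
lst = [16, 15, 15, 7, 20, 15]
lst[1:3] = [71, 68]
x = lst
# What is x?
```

lst starts as [16, 15, 15, 7, 20, 15] (length 6). The slice lst[1:3] covers indices [1, 2] with values [15, 15]. Replacing that slice with [71, 68] (same length) produces [16, 71, 68, 7, 20, 15].

[16, 71, 68, 7, 20, 15]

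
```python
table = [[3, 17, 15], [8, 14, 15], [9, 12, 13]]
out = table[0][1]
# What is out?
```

table[0] = [3, 17, 15]. Taking column 1 of that row yields 17.

17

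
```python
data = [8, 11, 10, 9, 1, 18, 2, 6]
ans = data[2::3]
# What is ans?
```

data has length 8. The slice data[2::3] selects indices [2, 5] (2->10, 5->18), giving [10, 18].

[10, 18]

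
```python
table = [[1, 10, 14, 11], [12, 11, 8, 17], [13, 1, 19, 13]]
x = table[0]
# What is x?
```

table has 3 rows. Row 0 is [1, 10, 14, 11].

[1, 10, 14, 11]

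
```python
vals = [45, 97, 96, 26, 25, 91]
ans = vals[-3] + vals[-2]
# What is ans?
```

vals has length 6. Negative index -3 maps to positive index 6 + (-3) = 3. vals[3] = 26.
vals has length 6. Negative index -2 maps to positive index 6 + (-2) = 4. vals[4] = 25.
Sum: 26 + 25 = 51.

51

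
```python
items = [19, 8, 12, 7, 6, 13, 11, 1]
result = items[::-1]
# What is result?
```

items has length 8. The slice items[::-1] selects indices [7, 6, 5, 4, 3, 2, 1, 0] (7->1, 6->11, 5->13, 4->6, 3->7, 2->12, 1->8, 0->19), giving [1, 11, 13, 6, 7, 12, 8, 19].

[1, 11, 13, 6, 7, 12, 8, 19]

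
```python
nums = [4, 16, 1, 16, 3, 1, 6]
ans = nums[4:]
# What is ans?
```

nums has length 7. The slice nums[4:] selects indices [4, 5, 6] (4->3, 5->1, 6->6), giving [3, 1, 6].

[3, 1, 6]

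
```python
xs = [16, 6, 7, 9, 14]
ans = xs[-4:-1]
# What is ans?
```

xs has length 5. The slice xs[-4:-1] selects indices [1, 2, 3] (1->6, 2->7, 3->9), giving [6, 7, 9].

[6, 7, 9]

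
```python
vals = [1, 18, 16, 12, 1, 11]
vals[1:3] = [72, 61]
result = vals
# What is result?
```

vals starts as [1, 18, 16, 12, 1, 11] (length 6). The slice vals[1:3] covers indices [1, 2] with values [18, 16]. Replacing that slice with [72, 61] (same length) produces [1, 72, 61, 12, 1, 11].

[1, 72, 61, 12, 1, 11]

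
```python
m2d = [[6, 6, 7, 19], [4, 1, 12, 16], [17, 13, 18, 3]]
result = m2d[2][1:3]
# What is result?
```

m2d[2] = [17, 13, 18, 3]. m2d[2] has length 4. The slice m2d[2][1:3] selects indices [1, 2] (1->13, 2->18), giving [13, 18].

[13, 18]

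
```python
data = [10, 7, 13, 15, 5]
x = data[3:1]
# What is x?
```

data has length 5. The slice data[3:1] resolves to an empty index range, so the result is [].

[]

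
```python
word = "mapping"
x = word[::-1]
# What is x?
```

word has length 7. The slice word[::-1] selects indices [6, 5, 4, 3, 2, 1, 0] (6->'g', 5->'n', 4->'i', 3->'p', 2->'p', 1->'a', 0->'m'), giving 'gnippam'.

'gnippam'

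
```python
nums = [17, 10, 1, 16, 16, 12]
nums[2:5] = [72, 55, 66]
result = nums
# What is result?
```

nums starts as [17, 10, 1, 16, 16, 12] (length 6). The slice nums[2:5] covers indices [2, 3, 4] with values [1, 16, 16]. Replacing that slice with [72, 55, 66] (same length) produces [17, 10, 72, 55, 66, 12].

[17, 10, 72, 55, 66, 12]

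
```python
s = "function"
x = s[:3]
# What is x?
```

s has length 8. The slice s[:3] selects indices [0, 1, 2] (0->'f', 1->'u', 2->'n'), giving 'fun'.

'fun'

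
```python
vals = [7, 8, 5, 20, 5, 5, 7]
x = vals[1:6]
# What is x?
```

vals has length 7. The slice vals[1:6] selects indices [1, 2, 3, 4, 5] (1->8, 2->5, 3->20, 4->5, 5->5), giving [8, 5, 20, 5, 5].

[8, 5, 20, 5, 5]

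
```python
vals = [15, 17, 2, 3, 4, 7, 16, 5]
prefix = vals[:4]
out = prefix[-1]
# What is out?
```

vals has length 8. The slice vals[:4] selects indices [0, 1, 2, 3] (0->15, 1->17, 2->2, 3->3), giving [15, 17, 2, 3]. So prefix = [15, 17, 2, 3]. Then prefix[-1] = 3.

3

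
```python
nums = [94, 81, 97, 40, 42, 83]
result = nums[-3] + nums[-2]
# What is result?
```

nums has length 6. Negative index -3 maps to positive index 6 + (-3) = 3. nums[3] = 40.
nums has length 6. Negative index -2 maps to positive index 6 + (-2) = 4. nums[4] = 42.
Sum: 40 + 42 = 82.

82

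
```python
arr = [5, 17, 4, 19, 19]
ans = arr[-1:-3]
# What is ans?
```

arr has length 5. The slice arr[-1:-3] resolves to an empty index range, so the result is [].

[]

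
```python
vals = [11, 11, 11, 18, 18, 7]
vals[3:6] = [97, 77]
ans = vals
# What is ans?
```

vals starts as [11, 11, 11, 18, 18, 7] (length 6). The slice vals[3:6] covers indices [3, 4, 5] with values [18, 18, 7]. Replacing that slice with [97, 77] (different length) produces [11, 11, 11, 97, 77].

[11, 11, 11, 97, 77]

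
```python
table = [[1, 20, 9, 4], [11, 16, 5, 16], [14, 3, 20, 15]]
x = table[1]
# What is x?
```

table has 3 rows. Row 1 is [11, 16, 5, 16].

[11, 16, 5, 16]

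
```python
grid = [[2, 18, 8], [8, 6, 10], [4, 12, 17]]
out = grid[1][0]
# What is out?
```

grid[1] = [8, 6, 10]. Taking column 0 of that row yields 8.

8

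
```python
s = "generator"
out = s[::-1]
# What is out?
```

s has length 9. The slice s[::-1] selects indices [8, 7, 6, 5, 4, 3, 2, 1, 0] (8->'r', 7->'o', 6->'t', 5->'a', 4->'r', 3->'e', 2->'n', 1->'e', 0->'g'), giving 'rotareneg'.

'rotareneg'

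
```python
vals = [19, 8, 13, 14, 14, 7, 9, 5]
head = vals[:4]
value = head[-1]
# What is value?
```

vals has length 8. The slice vals[:4] selects indices [0, 1, 2, 3] (0->19, 1->8, 2->13, 3->14), giving [19, 8, 13, 14]. So head = [19, 8, 13, 14]. Then head[-1] = 14.

14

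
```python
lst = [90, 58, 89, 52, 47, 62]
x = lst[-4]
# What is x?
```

lst has length 6. Negative index -4 maps to positive index 6 + (-4) = 2. lst[2] = 89.

89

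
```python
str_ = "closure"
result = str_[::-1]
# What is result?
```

str_ has length 7. The slice str_[::-1] selects indices [6, 5, 4, 3, 2, 1, 0] (6->'e', 5->'r', 4->'u', 3->'s', 2->'o', 1->'l', 0->'c'), giving 'erusolc'.

'erusolc'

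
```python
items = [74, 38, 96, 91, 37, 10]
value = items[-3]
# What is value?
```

items has length 6. Negative index -3 maps to positive index 6 + (-3) = 3. items[3] = 91.

91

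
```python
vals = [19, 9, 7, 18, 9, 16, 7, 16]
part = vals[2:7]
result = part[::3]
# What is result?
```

vals has length 8. The slice vals[2:7] selects indices [2, 3, 4, 5, 6] (2->7, 3->18, 4->9, 5->16, 6->7), giving [7, 18, 9, 16, 7]. So part = [7, 18, 9, 16, 7]. part has length 5. The slice part[::3] selects indices [0, 3] (0->7, 3->16), giving [7, 16].

[7, 16]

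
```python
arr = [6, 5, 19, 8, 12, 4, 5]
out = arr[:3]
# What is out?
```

arr has length 7. The slice arr[:3] selects indices [0, 1, 2] (0->6, 1->5, 2->19), giving [6, 5, 19].

[6, 5, 19]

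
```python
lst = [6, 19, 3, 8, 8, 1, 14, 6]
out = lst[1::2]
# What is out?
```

lst has length 8. The slice lst[1::2] selects indices [1, 3, 5, 7] (1->19, 3->8, 5->1, 7->6), giving [19, 8, 1, 6].

[19, 8, 1, 6]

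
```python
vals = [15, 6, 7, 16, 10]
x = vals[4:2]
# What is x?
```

vals has length 5. The slice vals[4:2] resolves to an empty index range, so the result is [].

[]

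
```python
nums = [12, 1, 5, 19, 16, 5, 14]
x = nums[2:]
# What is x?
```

nums has length 7. The slice nums[2:] selects indices [2, 3, 4, 5, 6] (2->5, 3->19, 4->16, 5->5, 6->14), giving [5, 19, 16, 5, 14].

[5, 19, 16, 5, 14]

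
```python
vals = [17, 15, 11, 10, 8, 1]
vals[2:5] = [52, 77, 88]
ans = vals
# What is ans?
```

vals starts as [17, 15, 11, 10, 8, 1] (length 6). The slice vals[2:5] covers indices [2, 3, 4] with values [11, 10, 8]. Replacing that slice with [52, 77, 88] (same length) produces [17, 15, 52, 77, 88, 1].

[17, 15, 52, 77, 88, 1]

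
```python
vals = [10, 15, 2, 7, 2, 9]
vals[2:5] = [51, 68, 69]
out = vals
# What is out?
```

vals starts as [10, 15, 2, 7, 2, 9] (length 6). The slice vals[2:5] covers indices [2, 3, 4] with values [2, 7, 2]. Replacing that slice with [51, 68, 69] (same length) produces [10, 15, 51, 68, 69, 9].

[10, 15, 51, 68, 69, 9]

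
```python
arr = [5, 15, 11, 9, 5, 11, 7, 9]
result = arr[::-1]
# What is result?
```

arr has length 8. The slice arr[::-1] selects indices [7, 6, 5, 4, 3, 2, 1, 0] (7->9, 6->7, 5->11, 4->5, 3->9, 2->11, 1->15, 0->5), giving [9, 7, 11, 5, 9, 11, 15, 5].

[9, 7, 11, 5, 9, 11, 15, 5]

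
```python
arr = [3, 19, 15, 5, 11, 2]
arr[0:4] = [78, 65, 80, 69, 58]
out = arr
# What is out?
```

arr starts as [3, 19, 15, 5, 11, 2] (length 6). The slice arr[0:4] covers indices [0, 1, 2, 3] with values [3, 19, 15, 5]. Replacing that slice with [78, 65, 80, 69, 58] (different length) produces [78, 65, 80, 69, 58, 11, 2].

[78, 65, 80, 69, 58, 11, 2]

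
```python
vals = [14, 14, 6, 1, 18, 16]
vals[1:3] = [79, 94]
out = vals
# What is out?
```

vals starts as [14, 14, 6, 1, 18, 16] (length 6). The slice vals[1:3] covers indices [1, 2] with values [14, 6]. Replacing that slice with [79, 94] (same length) produces [14, 79, 94, 1, 18, 16].

[14, 79, 94, 1, 18, 16]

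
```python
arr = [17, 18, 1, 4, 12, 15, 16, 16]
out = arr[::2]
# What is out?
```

arr has length 8. The slice arr[::2] selects indices [0, 2, 4, 6] (0->17, 2->1, 4->12, 6->16), giving [17, 1, 12, 16].

[17, 1, 12, 16]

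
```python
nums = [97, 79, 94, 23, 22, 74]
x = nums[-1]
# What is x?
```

nums has length 6. Negative index -1 maps to positive index 6 + (-1) = 5. nums[5] = 74.

74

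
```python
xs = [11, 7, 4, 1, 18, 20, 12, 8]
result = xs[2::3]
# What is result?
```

xs has length 8. The slice xs[2::3] selects indices [2, 5] (2->4, 5->20), giving [4, 20].

[4, 20]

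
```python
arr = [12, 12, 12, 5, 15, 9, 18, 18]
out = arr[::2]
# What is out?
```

arr has length 8. The slice arr[::2] selects indices [0, 2, 4, 6] (0->12, 2->12, 4->15, 6->18), giving [12, 12, 15, 18].

[12, 12, 15, 18]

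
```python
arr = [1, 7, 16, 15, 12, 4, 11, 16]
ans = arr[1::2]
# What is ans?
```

arr has length 8. The slice arr[1::2] selects indices [1, 3, 5, 7] (1->7, 3->15, 5->4, 7->16), giving [7, 15, 4, 16].

[7, 15, 4, 16]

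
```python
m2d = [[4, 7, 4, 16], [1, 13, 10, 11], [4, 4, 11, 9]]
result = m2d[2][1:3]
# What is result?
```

m2d[2] = [4, 4, 11, 9]. m2d[2] has length 4. The slice m2d[2][1:3] selects indices [1, 2] (1->4, 2->11), giving [4, 11].

[4, 11]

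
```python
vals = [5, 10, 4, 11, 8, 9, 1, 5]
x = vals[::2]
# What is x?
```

vals has length 8. The slice vals[::2] selects indices [0, 2, 4, 6] (0->5, 2->4, 4->8, 6->1), giving [5, 4, 8, 1].

[5, 4, 8, 1]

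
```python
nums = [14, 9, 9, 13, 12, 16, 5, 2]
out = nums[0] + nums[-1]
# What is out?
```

nums has length 8. nums[0] = 14.
nums has length 8. Negative index -1 maps to positive index 8 + (-1) = 7. nums[7] = 2.
Sum: 14 + 2 = 16.

16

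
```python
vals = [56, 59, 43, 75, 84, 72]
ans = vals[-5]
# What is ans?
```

vals has length 6. Negative index -5 maps to positive index 6 + (-5) = 1. vals[1] = 59.

59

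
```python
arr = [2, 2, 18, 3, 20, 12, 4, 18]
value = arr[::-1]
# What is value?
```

arr has length 8. The slice arr[::-1] selects indices [7, 6, 5, 4, 3, 2, 1, 0] (7->18, 6->4, 5->12, 4->20, 3->3, 2->18, 1->2, 0->2), giving [18, 4, 12, 20, 3, 18, 2, 2].

[18, 4, 12, 20, 3, 18, 2, 2]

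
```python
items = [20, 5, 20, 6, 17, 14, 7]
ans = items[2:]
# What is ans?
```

items has length 7. The slice items[2:] selects indices [2, 3, 4, 5, 6] (2->20, 3->6, 4->17, 5->14, 6->7), giving [20, 6, 17, 14, 7].

[20, 6, 17, 14, 7]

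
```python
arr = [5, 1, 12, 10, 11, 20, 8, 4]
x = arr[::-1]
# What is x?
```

arr has length 8. The slice arr[::-1] selects indices [7, 6, 5, 4, 3, 2, 1, 0] (7->4, 6->8, 5->20, 4->11, 3->10, 2->12, 1->1, 0->5), giving [4, 8, 20, 11, 10, 12, 1, 5].

[4, 8, 20, 11, 10, 12, 1, 5]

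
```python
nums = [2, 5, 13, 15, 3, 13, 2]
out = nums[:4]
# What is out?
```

nums has length 7. The slice nums[:4] selects indices [0, 1, 2, 3] (0->2, 1->5, 2->13, 3->15), giving [2, 5, 13, 15].

[2, 5, 13, 15]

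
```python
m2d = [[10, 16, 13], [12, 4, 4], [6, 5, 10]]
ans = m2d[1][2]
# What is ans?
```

m2d[1] = [12, 4, 4]. Taking column 2 of that row yields 4.

4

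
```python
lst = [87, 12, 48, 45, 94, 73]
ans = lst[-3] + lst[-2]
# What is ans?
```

lst has length 6. Negative index -3 maps to positive index 6 + (-3) = 3. lst[3] = 45.
lst has length 6. Negative index -2 maps to positive index 6 + (-2) = 4. lst[4] = 94.
Sum: 45 + 94 = 139.

139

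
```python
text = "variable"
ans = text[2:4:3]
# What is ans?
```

text has length 8. The slice text[2:4:3] selects indices [2] (2->'r'), giving 'r'.

'r'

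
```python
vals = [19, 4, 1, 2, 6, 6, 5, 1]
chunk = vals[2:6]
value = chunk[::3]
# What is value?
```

vals has length 8. The slice vals[2:6] selects indices [2, 3, 4, 5] (2->1, 3->2, 4->6, 5->6), giving [1, 2, 6, 6]. So chunk = [1, 2, 6, 6]. chunk has length 4. The slice chunk[::3] selects indices [0, 3] (0->1, 3->6), giving [1, 6].

[1, 6]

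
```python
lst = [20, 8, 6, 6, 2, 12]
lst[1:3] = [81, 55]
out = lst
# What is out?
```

lst starts as [20, 8, 6, 6, 2, 12] (length 6). The slice lst[1:3] covers indices [1, 2] with values [8, 6]. Replacing that slice with [81, 55] (same length) produces [20, 81, 55, 6, 2, 12].

[20, 81, 55, 6, 2, 12]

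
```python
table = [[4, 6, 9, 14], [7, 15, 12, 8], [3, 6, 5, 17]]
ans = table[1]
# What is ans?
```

table has 3 rows. Row 1 is [7, 15, 12, 8].

[7, 15, 12, 8]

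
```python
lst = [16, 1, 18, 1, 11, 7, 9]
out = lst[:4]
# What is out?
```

lst has length 7. The slice lst[:4] selects indices [0, 1, 2, 3] (0->16, 1->1, 2->18, 3->1), giving [16, 1, 18, 1].

[16, 1, 18, 1]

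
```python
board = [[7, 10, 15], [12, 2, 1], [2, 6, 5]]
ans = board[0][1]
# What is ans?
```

board[0] = [7, 10, 15]. Taking column 1 of that row yields 10.

10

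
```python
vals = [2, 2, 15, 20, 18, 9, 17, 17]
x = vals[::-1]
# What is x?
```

vals has length 8. The slice vals[::-1] selects indices [7, 6, 5, 4, 3, 2, 1, 0] (7->17, 6->17, 5->9, 4->18, 3->20, 2->15, 1->2, 0->2), giving [17, 17, 9, 18, 20, 15, 2, 2].

[17, 17, 9, 18, 20, 15, 2, 2]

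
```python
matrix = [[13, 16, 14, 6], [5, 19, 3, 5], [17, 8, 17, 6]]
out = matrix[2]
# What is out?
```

matrix has 3 rows. Row 2 is [17, 8, 17, 6].

[17, 8, 17, 6]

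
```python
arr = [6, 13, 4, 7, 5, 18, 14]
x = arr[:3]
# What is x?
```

arr has length 7. The slice arr[:3] selects indices [0, 1, 2] (0->6, 1->13, 2->4), giving [6, 13, 4].

[6, 13, 4]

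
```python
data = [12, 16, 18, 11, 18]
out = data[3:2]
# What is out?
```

data has length 5. The slice data[3:2] resolves to an empty index range, so the result is [].

[]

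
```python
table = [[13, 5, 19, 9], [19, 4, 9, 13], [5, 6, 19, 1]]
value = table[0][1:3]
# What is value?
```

table[0] = [13, 5, 19, 9]. table[0] has length 4. The slice table[0][1:3] selects indices [1, 2] (1->5, 2->19), giving [5, 19].

[5, 19]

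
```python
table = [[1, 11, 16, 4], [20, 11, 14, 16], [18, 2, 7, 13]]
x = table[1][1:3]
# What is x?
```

table[1] = [20, 11, 14, 16]. table[1] has length 4. The slice table[1][1:3] selects indices [1, 2] (1->11, 2->14), giving [11, 14].

[11, 14]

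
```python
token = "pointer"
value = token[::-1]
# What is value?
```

token has length 7. The slice token[::-1] selects indices [6, 5, 4, 3, 2, 1, 0] (6->'r', 5->'e', 4->'t', 3->'n', 2->'i', 1->'o', 0->'p'), giving 'retniop'.

'retniop'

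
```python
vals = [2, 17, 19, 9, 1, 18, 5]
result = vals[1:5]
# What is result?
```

vals has length 7. The slice vals[1:5] selects indices [1, 2, 3, 4] (1->17, 2->19, 3->9, 4->1), giving [17, 19, 9, 1].

[17, 19, 9, 1]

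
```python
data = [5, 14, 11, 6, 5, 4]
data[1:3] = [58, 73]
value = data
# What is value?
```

data starts as [5, 14, 11, 6, 5, 4] (length 6). The slice data[1:3] covers indices [1, 2] with values [14, 11]. Replacing that slice with [58, 73] (same length) produces [5, 58, 73, 6, 5, 4].

[5, 58, 73, 6, 5, 4]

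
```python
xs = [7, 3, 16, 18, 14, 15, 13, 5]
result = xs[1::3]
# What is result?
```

xs has length 8. The slice xs[1::3] selects indices [1, 4, 7] (1->3, 4->14, 7->5), giving [3, 14, 5].

[3, 14, 5]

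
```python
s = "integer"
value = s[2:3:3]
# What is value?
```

s has length 7. The slice s[2:3:3] selects indices [2] (2->'t'), giving 't'.

't'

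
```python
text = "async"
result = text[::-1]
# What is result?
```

text has length 5. The slice text[::-1] selects indices [4, 3, 2, 1, 0] (4->'c', 3->'n', 2->'y', 1->'s', 0->'a'), giving 'cnysa'.

'cnysa'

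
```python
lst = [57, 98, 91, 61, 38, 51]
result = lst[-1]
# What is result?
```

lst has length 6. Negative index -1 maps to positive index 6 + (-1) = 5. lst[5] = 51.

51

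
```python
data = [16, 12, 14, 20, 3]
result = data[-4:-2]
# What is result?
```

data has length 5. The slice data[-4:-2] selects indices [1, 2] (1->12, 2->14), giving [12, 14].

[12, 14]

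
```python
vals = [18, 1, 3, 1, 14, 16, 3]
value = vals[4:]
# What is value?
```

vals has length 7. The slice vals[4:] selects indices [4, 5, 6] (4->14, 5->16, 6->3), giving [14, 16, 3].

[14, 16, 3]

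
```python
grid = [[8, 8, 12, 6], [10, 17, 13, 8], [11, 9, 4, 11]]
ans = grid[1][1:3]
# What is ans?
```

grid[1] = [10, 17, 13, 8]. grid[1] has length 4. The slice grid[1][1:3] selects indices [1, 2] (1->17, 2->13), giving [17, 13].

[17, 13]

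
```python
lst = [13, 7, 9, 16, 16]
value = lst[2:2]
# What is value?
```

lst has length 5. The slice lst[2:2] resolves to an empty index range, so the result is [].

[]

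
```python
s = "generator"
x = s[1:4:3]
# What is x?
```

s has length 9. The slice s[1:4:3] selects indices [1] (1->'e'), giving 'e'.

'e'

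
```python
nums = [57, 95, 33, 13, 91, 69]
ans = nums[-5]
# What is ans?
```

nums has length 6. Negative index -5 maps to positive index 6 + (-5) = 1. nums[1] = 95.

95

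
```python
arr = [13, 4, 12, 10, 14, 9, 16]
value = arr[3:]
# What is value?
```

arr has length 7. The slice arr[3:] selects indices [3, 4, 5, 6] (3->10, 4->14, 5->9, 6->16), giving [10, 14, 9, 16].

[10, 14, 9, 16]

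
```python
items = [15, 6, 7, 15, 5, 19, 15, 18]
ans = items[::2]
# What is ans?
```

items has length 8. The slice items[::2] selects indices [0, 2, 4, 6] (0->15, 2->7, 4->5, 6->15), giving [15, 7, 5, 15].

[15, 7, 5, 15]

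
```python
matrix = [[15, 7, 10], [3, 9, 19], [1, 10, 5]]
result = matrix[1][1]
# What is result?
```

matrix[1] = [3, 9, 19]. Taking column 1 of that row yields 9.

9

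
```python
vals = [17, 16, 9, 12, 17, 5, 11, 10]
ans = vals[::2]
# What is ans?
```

vals has length 8. The slice vals[::2] selects indices [0, 2, 4, 6] (0->17, 2->9, 4->17, 6->11), giving [17, 9, 17, 11].

[17, 9, 17, 11]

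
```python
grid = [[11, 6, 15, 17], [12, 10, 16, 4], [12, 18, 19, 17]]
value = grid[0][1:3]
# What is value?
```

grid[0] = [11, 6, 15, 17]. grid[0] has length 4. The slice grid[0][1:3] selects indices [1, 2] (1->6, 2->15), giving [6, 15].

[6, 15]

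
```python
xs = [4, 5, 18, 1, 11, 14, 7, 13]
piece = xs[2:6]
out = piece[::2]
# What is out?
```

xs has length 8. The slice xs[2:6] selects indices [2, 3, 4, 5] (2->18, 3->1, 4->11, 5->14), giving [18, 1, 11, 14]. So piece = [18, 1, 11, 14]. piece has length 4. The slice piece[::2] selects indices [0, 2] (0->18, 2->11), giving [18, 11].

[18, 11]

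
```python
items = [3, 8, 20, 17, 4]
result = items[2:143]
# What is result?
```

items has length 5. The slice items[2:143] selects indices [2, 3, 4] (2->20, 3->17, 4->4), giving [20, 17, 4].

[20, 17, 4]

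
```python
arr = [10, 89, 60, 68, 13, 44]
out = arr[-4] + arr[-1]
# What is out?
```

arr has length 6. Negative index -4 maps to positive index 6 + (-4) = 2. arr[2] = 60.
arr has length 6. Negative index -1 maps to positive index 6 + (-1) = 5. arr[5] = 44.
Sum: 60 + 44 = 104.

104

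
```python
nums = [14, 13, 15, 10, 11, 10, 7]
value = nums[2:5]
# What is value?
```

nums has length 7. The slice nums[2:5] selects indices [2, 3, 4] (2->15, 3->10, 4->11), giving [15, 10, 11].

[15, 10, 11]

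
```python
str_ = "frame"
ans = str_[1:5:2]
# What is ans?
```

str_ has length 5. The slice str_[1:5:2] selects indices [1, 3] (1->'r', 3->'m'), giving 'rm'.

'rm'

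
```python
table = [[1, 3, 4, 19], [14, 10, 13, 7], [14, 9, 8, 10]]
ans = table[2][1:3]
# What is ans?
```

table[2] = [14, 9, 8, 10]. table[2] has length 4. The slice table[2][1:3] selects indices [1, 2] (1->9, 2->8), giving [9, 8].

[9, 8]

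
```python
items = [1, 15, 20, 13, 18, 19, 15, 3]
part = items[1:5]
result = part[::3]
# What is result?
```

items has length 8. The slice items[1:5] selects indices [1, 2, 3, 4] (1->15, 2->20, 3->13, 4->18), giving [15, 20, 13, 18]. So part = [15, 20, 13, 18]. part has length 4. The slice part[::3] selects indices [0, 3] (0->15, 3->18), giving [15, 18].

[15, 18]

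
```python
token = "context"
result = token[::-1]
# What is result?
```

token has length 7. The slice token[::-1] selects indices [6, 5, 4, 3, 2, 1, 0] (6->'t', 5->'x', 4->'e', 3->'t', 2->'n', 1->'o', 0->'c'), giving 'txetnoc'.

'txetnoc'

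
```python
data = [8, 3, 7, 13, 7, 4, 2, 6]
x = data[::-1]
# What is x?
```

data has length 8. The slice data[::-1] selects indices [7, 6, 5, 4, 3, 2, 1, 0] (7->6, 6->2, 5->4, 4->7, 3->13, 2->7, 1->3, 0->8), giving [6, 2, 4, 7, 13, 7, 3, 8].

[6, 2, 4, 7, 13, 7, 3, 8]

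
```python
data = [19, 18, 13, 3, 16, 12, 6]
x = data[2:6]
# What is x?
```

data has length 7. The slice data[2:6] selects indices [2, 3, 4, 5] (2->13, 3->3, 4->16, 5->12), giving [13, 3, 16, 12].

[13, 3, 16, 12]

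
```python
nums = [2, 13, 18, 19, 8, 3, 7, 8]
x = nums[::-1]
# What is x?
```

nums has length 8. The slice nums[::-1] selects indices [7, 6, 5, 4, 3, 2, 1, 0] (7->8, 6->7, 5->3, 4->8, 3->19, 2->18, 1->13, 0->2), giving [8, 7, 3, 8, 19, 18, 13, 2].

[8, 7, 3, 8, 19, 18, 13, 2]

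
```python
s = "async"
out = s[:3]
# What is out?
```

s has length 5. The slice s[:3] selects indices [0, 1, 2] (0->'a', 1->'s', 2->'y'), giving 'asy'.

'asy'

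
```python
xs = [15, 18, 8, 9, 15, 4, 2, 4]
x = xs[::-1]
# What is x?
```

xs has length 8. The slice xs[::-1] selects indices [7, 6, 5, 4, 3, 2, 1, 0] (7->4, 6->2, 5->4, 4->15, 3->9, 2->8, 1->18, 0->15), giving [4, 2, 4, 15, 9, 8, 18, 15].

[4, 2, 4, 15, 9, 8, 18, 15]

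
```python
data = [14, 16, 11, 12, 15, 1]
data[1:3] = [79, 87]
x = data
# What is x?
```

data starts as [14, 16, 11, 12, 15, 1] (length 6). The slice data[1:3] covers indices [1, 2] with values [16, 11]. Replacing that slice with [79, 87] (same length) produces [14, 79, 87, 12, 15, 1].

[14, 79, 87, 12, 15, 1]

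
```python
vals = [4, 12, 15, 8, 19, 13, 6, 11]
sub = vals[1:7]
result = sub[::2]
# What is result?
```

vals has length 8. The slice vals[1:7] selects indices [1, 2, 3, 4, 5, 6] (1->12, 2->15, 3->8, 4->19, 5->13, 6->6), giving [12, 15, 8, 19, 13, 6]. So sub = [12, 15, 8, 19, 13, 6]. sub has length 6. The slice sub[::2] selects indices [0, 2, 4] (0->12, 2->8, 4->13), giving [12, 8, 13].

[12, 8, 13]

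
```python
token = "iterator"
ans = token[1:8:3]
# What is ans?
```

token has length 8. The slice token[1:8:3] selects indices [1, 4, 7] (1->'t', 4->'a', 7->'r'), giving 'tar'.

'tar'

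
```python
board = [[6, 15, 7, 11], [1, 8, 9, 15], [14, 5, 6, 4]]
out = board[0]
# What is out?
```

board has 3 rows. Row 0 is [6, 15, 7, 11].

[6, 15, 7, 11]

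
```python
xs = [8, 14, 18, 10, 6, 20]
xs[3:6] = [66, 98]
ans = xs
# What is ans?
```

xs starts as [8, 14, 18, 10, 6, 20] (length 6). The slice xs[3:6] covers indices [3, 4, 5] with values [10, 6, 20]. Replacing that slice with [66, 98] (different length) produces [8, 14, 18, 66, 98].

[8, 14, 18, 66, 98]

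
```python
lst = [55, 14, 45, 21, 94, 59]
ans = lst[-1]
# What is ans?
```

lst has length 6. Negative index -1 maps to positive index 6 + (-1) = 5. lst[5] = 59.

59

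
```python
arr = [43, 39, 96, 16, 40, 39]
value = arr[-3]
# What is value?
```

arr has length 6. Negative index -3 maps to positive index 6 + (-3) = 3. arr[3] = 16.

16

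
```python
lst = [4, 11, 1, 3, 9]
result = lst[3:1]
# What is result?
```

lst has length 5. The slice lst[3:1] resolves to an empty index range, so the result is [].

[]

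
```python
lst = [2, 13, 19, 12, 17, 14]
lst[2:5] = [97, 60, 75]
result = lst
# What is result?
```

lst starts as [2, 13, 19, 12, 17, 14] (length 6). The slice lst[2:5] covers indices [2, 3, 4] with values [19, 12, 17]. Replacing that slice with [97, 60, 75] (same length) produces [2, 13, 97, 60, 75, 14].

[2, 13, 97, 60, 75, 14]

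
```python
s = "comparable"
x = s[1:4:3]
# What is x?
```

s has length 10. The slice s[1:4:3] selects indices [1] (1->'o'), giving 'o'.

'o'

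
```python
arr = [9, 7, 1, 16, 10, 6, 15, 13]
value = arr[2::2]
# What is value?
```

arr has length 8. The slice arr[2::2] selects indices [2, 4, 6] (2->1, 4->10, 6->15), giving [1, 10, 15].

[1, 10, 15]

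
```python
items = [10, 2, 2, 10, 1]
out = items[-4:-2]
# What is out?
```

items has length 5. The slice items[-4:-2] selects indices [1, 2] (1->2, 2->2), giving [2, 2].

[2, 2]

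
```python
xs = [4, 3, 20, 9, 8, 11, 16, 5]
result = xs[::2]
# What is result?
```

xs has length 8. The slice xs[::2] selects indices [0, 2, 4, 6] (0->4, 2->20, 4->8, 6->16), giving [4, 20, 8, 16].

[4, 20, 8, 16]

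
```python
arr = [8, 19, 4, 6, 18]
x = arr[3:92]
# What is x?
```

arr has length 5. The slice arr[3:92] selects indices [3, 4] (3->6, 4->18), giving [6, 18].

[6, 18]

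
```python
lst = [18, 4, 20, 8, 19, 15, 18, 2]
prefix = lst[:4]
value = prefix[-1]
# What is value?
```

lst has length 8. The slice lst[:4] selects indices [0, 1, 2, 3] (0->18, 1->4, 2->20, 3->8), giving [18, 4, 20, 8]. So prefix = [18, 4, 20, 8]. Then prefix[-1] = 8.

8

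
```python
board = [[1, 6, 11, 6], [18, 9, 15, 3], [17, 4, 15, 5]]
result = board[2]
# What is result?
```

board has 3 rows. Row 2 is [17, 4, 15, 5].

[17, 4, 15, 5]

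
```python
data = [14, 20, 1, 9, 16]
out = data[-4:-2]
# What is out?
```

data has length 5. The slice data[-4:-2] selects indices [1, 2] (1->20, 2->1), giving [20, 1].

[20, 1]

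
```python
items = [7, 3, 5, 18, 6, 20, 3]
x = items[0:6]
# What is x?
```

items has length 7. The slice items[0:6] selects indices [0, 1, 2, 3, 4, 5] (0->7, 1->3, 2->5, 3->18, 4->6, 5->20), giving [7, 3, 5, 18, 6, 20].

[7, 3, 5, 18, 6, 20]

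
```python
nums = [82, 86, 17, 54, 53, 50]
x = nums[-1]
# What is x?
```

nums has length 6. Negative index -1 maps to positive index 6 + (-1) = 5. nums[5] = 50.

50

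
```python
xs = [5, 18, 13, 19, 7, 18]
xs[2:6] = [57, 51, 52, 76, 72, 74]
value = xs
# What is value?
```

xs starts as [5, 18, 13, 19, 7, 18] (length 6). The slice xs[2:6] covers indices [2, 3, 4, 5] with values [13, 19, 7, 18]. Replacing that slice with [57, 51, 52, 76, 72, 74] (different length) produces [5, 18, 57, 51, 52, 76, 72, 74].

[5, 18, 57, 51, 52, 76, 72, 74]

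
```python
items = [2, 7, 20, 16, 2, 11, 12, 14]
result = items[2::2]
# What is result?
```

items has length 8. The slice items[2::2] selects indices [2, 4, 6] (2->20, 4->2, 6->12), giving [20, 2, 12].

[20, 2, 12]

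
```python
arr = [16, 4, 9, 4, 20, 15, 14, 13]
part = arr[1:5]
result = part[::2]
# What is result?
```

arr has length 8. The slice arr[1:5] selects indices [1, 2, 3, 4] (1->4, 2->9, 3->4, 4->20), giving [4, 9, 4, 20]. So part = [4, 9, 4, 20]. part has length 4. The slice part[::2] selects indices [0, 2] (0->4, 2->4), giving [4, 4].

[4, 4]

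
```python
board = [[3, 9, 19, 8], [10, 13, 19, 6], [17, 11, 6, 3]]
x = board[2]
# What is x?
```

board has 3 rows. Row 2 is [17, 11, 6, 3].

[17, 11, 6, 3]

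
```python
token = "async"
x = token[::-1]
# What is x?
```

token has length 5. The slice token[::-1] selects indices [4, 3, 2, 1, 0] (4->'c', 3->'n', 2->'y', 1->'s', 0->'a'), giving 'cnysa'.

'cnysa'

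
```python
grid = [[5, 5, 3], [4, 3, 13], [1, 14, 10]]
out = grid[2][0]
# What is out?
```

grid[2] = [1, 14, 10]. Taking column 0 of that row yields 1.

1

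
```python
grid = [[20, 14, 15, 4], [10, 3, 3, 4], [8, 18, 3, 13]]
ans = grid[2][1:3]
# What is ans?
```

grid[2] = [8, 18, 3, 13]. grid[2] has length 4. The slice grid[2][1:3] selects indices [1, 2] (1->18, 2->3), giving [18, 3].

[18, 3]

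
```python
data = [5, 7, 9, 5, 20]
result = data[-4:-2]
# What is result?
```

data has length 5. The slice data[-4:-2] selects indices [1, 2] (1->7, 2->9), giving [7, 9].

[7, 9]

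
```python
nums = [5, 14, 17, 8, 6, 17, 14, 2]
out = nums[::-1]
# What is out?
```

nums has length 8. The slice nums[::-1] selects indices [7, 6, 5, 4, 3, 2, 1, 0] (7->2, 6->14, 5->17, 4->6, 3->8, 2->17, 1->14, 0->5), giving [2, 14, 17, 6, 8, 17, 14, 5].

[2, 14, 17, 6, 8, 17, 14, 5]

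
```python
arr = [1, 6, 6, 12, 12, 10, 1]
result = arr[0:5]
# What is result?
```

arr has length 7. The slice arr[0:5] selects indices [0, 1, 2, 3, 4] (0->1, 1->6, 2->6, 3->12, 4->12), giving [1, 6, 6, 12, 12].

[1, 6, 6, 12, 12]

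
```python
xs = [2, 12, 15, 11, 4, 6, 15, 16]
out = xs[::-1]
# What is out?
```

xs has length 8. The slice xs[::-1] selects indices [7, 6, 5, 4, 3, 2, 1, 0] (7->16, 6->15, 5->6, 4->4, 3->11, 2->15, 1->12, 0->2), giving [16, 15, 6, 4, 11, 15, 12, 2].

[16, 15, 6, 4, 11, 15, 12, 2]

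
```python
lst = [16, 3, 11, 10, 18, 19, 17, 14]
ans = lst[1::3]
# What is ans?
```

lst has length 8. The slice lst[1::3] selects indices [1, 4, 7] (1->3, 4->18, 7->14), giving [3, 18, 14].

[3, 18, 14]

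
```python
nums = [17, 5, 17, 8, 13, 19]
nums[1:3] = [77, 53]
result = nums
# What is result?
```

nums starts as [17, 5, 17, 8, 13, 19] (length 6). The slice nums[1:3] covers indices [1, 2] with values [5, 17]. Replacing that slice with [77, 53] (same length) produces [17, 77, 53, 8, 13, 19].

[17, 77, 53, 8, 13, 19]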